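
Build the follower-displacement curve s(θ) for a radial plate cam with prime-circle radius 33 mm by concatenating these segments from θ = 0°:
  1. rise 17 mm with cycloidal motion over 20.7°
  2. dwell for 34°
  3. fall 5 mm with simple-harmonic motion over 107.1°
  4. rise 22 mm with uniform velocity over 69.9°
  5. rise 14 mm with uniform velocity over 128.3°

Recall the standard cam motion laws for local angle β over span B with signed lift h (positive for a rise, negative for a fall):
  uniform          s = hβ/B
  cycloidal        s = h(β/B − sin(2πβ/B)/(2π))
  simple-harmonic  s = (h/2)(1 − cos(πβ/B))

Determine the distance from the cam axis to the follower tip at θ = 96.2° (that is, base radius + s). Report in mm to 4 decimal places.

seg 1 [0°–20.7°] cycloidal, h=17: full span → s += 17 → s = 17.0000
seg 2 [20.7°–54.7°] dwell: s stays 17.0000
seg 3 [54.7°–161.8°] simple-harmonic, h=-5: θ=96.2° here. β=41.5, B=107.1. -5/2·(1 − cos(π·0.3875)) = -1.6346 → s = 15.3654
radial distance = base radius + s = 33 + 15.3654 = 48.3654

48.3654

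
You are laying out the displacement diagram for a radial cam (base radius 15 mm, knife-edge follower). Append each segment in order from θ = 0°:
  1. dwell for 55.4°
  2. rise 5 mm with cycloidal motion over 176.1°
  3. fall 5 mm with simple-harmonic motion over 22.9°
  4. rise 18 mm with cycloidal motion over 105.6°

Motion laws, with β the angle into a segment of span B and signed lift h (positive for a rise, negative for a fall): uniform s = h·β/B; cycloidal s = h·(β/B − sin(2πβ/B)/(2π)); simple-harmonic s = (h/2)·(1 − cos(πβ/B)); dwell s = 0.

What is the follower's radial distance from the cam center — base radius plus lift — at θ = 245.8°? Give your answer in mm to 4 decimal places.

seg 1 [0°–55.4°] dwell: s stays 0.0000
seg 2 [55.4°–231.5°] cycloidal, h=5: full span → s += 5 → s = 5.0000
seg 3 [231.5°–254.4°] simple-harmonic, h=-5: θ=245.8° here. β=14.3, B=22.9. -5/2·(1 − cos(π·0.6245)) = -3.4527 → s = 1.5473
radial distance = base radius + s = 15 + 1.5473 = 16.5473

16.5473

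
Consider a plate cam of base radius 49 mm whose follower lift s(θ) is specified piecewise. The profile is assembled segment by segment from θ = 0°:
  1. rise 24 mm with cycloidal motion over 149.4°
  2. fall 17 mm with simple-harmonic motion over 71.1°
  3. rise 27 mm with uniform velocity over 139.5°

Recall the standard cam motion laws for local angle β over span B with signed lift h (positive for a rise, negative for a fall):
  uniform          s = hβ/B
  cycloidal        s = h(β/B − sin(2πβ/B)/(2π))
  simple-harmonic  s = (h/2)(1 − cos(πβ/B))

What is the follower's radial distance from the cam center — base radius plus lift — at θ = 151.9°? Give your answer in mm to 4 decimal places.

seg 1 [0°–149.4°] cycloidal, h=24: full span → s += 24 → s = 24.0000
seg 2 [149.4°–220.5°] simple-harmonic, h=-17: θ=151.9° here. β=2.5, B=71.1. -17/2·(1 − cos(π·0.0352)) = -0.0518 → s = 23.9482
radial distance = base radius + s = 49 + 23.9482 = 72.9482

72.9482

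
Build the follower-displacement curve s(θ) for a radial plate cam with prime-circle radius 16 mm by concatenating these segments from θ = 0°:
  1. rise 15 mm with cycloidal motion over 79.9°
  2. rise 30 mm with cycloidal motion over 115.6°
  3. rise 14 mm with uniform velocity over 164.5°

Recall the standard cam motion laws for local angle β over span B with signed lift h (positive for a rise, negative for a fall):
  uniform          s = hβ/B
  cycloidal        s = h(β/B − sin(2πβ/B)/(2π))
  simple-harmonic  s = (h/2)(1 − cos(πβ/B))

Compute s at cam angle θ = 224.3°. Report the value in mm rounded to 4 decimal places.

seg 1 [0°–79.9°] cycloidal, h=15: full span → s += 15 → s = 15.0000
seg 2 [79.9°–195.5°] cycloidal, h=30: full span → s += 30 → s = 45.0000
seg 3 [195.5°–360°] uniform, h=14: θ=224.3° here. β=28.8, B=164.5. 14·28.8/164.5 = 2.4511 → s = 47.4511

47.4511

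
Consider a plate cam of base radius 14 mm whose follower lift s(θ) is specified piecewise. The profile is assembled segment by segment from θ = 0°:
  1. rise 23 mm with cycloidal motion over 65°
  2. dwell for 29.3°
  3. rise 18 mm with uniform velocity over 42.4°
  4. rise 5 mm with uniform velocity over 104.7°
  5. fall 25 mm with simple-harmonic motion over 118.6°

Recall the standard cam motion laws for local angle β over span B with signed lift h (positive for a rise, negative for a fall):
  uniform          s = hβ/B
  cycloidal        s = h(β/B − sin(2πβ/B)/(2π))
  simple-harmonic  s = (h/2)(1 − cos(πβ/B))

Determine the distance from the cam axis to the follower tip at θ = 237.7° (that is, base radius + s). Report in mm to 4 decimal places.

seg 1 [0°–65°] cycloidal, h=23: full span → s += 23 → s = 23.0000
seg 2 [65°–94.3°] dwell: s stays 23.0000
seg 3 [94.3°–136.7°] uniform, h=18: full span → s += 18 → s = 41.0000
seg 4 [136.7°–241.4°] uniform, h=5: θ=237.7° here. β=101, B=104.7. 5·101/104.7 = 4.8233 → s = 45.8233
radial distance = base radius + s = 14 + 45.8233 = 59.8233

59.8233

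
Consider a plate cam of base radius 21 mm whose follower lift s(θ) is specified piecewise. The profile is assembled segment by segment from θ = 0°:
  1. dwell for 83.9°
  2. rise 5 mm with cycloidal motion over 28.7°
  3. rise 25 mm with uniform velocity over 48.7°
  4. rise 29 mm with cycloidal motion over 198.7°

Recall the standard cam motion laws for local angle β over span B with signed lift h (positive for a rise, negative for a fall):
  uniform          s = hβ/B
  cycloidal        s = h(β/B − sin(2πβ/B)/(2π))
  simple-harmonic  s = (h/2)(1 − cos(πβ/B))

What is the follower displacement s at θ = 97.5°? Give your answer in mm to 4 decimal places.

seg 1 [0°–83.9°] dwell: s stays 0.0000
seg 2 [83.9°–112.6°] cycloidal, h=5: θ=97.5° here. β=13.6, B=28.7. 5·(0.4739 − sin(2π·0.4739)/(2π)) = 2.2393 → s = 2.2393

2.2393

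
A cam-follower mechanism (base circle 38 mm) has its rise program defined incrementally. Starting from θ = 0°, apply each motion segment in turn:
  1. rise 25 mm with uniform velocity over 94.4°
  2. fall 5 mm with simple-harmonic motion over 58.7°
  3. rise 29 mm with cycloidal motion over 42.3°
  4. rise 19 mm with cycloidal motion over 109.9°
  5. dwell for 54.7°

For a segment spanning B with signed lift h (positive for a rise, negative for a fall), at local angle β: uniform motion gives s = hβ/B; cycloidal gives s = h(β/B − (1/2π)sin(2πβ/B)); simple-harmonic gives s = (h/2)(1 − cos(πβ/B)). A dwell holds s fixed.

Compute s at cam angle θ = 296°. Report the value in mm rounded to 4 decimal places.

seg 1 [0°–94.4°] uniform, h=25: full span → s += 25 → s = 25.0000
seg 2 [94.4°–153.1°] simple-harmonic, h=-5: full span → s += -5 → s = 20.0000
seg 3 [153.1°–195.4°] cycloidal, h=29: full span → s += 29 → s = 49.0000
seg 4 [195.4°–305.3°] cycloidal, h=19: θ=296° here. β=100.6, B=109.9. 19·(0.9154 − sin(2π·0.9154)/(2π)) = 18.9253 → s = 67.9253

67.9253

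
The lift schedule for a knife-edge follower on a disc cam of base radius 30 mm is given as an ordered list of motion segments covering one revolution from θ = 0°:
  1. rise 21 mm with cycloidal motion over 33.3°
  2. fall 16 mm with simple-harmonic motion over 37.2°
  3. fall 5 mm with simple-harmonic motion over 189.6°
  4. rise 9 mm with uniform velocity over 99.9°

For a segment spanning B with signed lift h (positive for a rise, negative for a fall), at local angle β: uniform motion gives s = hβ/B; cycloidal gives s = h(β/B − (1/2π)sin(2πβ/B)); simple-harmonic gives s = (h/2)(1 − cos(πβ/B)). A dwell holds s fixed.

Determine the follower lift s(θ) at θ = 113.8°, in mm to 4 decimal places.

seg 1 [0°–33.3°] cycloidal, h=21: full span → s += 21 → s = 21.0000
seg 2 [33.3°–70.5°] simple-harmonic, h=-16: full span → s += -16 → s = 5.0000
seg 3 [70.5°–260.1°] simple-harmonic, h=-5: θ=113.8° here. β=43.3, B=189.6. -5/2·(1 − cos(π·0.2284)) = -0.6163 → s = 4.3837

4.3837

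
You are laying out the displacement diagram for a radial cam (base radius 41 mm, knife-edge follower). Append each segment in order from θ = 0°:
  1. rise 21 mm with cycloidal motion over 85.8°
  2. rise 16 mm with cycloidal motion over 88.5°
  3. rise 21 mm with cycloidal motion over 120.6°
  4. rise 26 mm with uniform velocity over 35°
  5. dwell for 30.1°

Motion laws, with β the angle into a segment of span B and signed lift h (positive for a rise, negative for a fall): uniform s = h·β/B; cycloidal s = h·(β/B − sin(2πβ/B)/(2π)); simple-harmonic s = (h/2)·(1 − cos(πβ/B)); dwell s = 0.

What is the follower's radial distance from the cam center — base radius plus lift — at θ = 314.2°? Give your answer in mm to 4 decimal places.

seg 1 [0°–85.8°] cycloidal, h=21: full span → s += 21 → s = 21.0000
seg 2 [85.8°–174.3°] cycloidal, h=16: full span → s += 16 → s = 37.0000
seg 3 [174.3°–294.9°] cycloidal, h=21: full span → s += 21 → s = 58.0000
seg 4 [294.9°–329.9°] uniform, h=26: θ=314.2° here. β=19.3, B=35. 26·19.3/35 = 14.3371 → s = 72.3371
radial distance = base radius + s = 41 + 72.3371 = 113.3371

113.3371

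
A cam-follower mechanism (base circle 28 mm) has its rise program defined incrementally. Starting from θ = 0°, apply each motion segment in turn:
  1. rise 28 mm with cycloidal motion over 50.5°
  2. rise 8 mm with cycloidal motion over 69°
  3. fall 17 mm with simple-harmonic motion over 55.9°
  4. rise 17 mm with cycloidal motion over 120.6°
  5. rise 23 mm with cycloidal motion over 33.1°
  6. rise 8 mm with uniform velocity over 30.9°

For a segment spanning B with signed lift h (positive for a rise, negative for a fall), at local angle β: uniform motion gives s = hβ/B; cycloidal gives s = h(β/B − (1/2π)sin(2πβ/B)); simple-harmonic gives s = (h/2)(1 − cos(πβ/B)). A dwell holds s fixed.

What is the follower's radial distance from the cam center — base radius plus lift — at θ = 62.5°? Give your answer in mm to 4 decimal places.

seg 1 [0°–50.5°] cycloidal, h=28: full span → s += 28 → s = 28.0000
seg 2 [50.5°–119.5°] cycloidal, h=8: θ=62.5° here. β=12, B=69. 8·(0.1739 − sin(2π·0.1739)/(2π)) = 0.2608 → s = 28.2608
radial distance = base radius + s = 28 + 28.2608 = 56.2608

56.2608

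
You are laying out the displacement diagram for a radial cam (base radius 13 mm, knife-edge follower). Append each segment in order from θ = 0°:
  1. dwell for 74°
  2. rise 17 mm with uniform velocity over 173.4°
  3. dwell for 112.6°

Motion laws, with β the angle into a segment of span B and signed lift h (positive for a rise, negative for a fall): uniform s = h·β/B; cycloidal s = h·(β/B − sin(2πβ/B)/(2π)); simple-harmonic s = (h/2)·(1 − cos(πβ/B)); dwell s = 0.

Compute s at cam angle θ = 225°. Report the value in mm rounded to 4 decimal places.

seg 1 [0°–74°] dwell: s stays 0.0000
seg 2 [74°–247.4°] uniform, h=17: θ=225° here. β=151, B=173.4. 17·151/173.4 = 14.8039 → s = 14.8039

14.8039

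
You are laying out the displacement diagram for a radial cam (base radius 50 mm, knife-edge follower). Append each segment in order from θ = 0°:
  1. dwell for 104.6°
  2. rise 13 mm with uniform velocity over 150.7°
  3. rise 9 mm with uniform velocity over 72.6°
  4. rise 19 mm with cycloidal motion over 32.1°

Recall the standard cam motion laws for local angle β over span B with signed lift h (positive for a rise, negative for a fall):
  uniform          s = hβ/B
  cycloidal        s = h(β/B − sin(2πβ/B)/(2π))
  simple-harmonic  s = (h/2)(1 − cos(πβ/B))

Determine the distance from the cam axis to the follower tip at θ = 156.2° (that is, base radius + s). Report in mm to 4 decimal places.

seg 1 [0°–104.6°] dwell: s stays 0.0000
seg 2 [104.6°–255.3°] uniform, h=13: θ=156.2° here. β=51.6, B=150.7. 13·51.6/150.7 = 4.4512 → s = 4.4512
radial distance = base radius + s = 50 + 4.4512 = 54.4512

54.4512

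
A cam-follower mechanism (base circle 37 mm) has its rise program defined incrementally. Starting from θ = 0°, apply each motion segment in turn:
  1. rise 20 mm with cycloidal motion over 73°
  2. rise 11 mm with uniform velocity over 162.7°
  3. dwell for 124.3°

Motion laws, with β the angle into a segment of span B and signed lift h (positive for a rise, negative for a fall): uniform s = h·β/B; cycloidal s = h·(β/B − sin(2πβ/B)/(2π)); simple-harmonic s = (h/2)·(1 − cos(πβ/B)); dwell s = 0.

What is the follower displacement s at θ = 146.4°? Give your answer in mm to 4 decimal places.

seg 1 [0°–73°] cycloidal, h=20: full span → s += 20 → s = 20.0000
seg 2 [73°–235.7°] uniform, h=11: θ=146.4° here. β=73.4, B=162.7. 11·73.4/162.7 = 4.9625 → s = 24.9625

24.9625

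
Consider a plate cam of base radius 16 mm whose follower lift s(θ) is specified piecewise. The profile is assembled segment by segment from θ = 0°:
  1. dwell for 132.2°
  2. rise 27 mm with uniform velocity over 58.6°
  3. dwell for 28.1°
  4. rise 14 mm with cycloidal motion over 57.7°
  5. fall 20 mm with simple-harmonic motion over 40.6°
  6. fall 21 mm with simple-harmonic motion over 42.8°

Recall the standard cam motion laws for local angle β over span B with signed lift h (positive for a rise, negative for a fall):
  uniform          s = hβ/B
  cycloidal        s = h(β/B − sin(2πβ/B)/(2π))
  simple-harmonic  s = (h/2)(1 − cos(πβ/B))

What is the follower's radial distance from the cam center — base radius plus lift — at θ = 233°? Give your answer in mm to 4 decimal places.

seg 1 [0°–132.2°] dwell: s stays 0.0000
seg 2 [132.2°–190.8°] uniform, h=27: full span → s += 27 → s = 27.0000
seg 3 [190.8°–218.9°] dwell: s stays 27.0000
seg 4 [218.9°–276.6°] cycloidal, h=14: θ=233° here. β=14.1, B=57.7. 14·(0.2444 − sin(2π·0.2444)/(2π)) = 1.1944 → s = 28.1944
radial distance = base radius + s = 16 + 28.1944 = 44.1944

44.1944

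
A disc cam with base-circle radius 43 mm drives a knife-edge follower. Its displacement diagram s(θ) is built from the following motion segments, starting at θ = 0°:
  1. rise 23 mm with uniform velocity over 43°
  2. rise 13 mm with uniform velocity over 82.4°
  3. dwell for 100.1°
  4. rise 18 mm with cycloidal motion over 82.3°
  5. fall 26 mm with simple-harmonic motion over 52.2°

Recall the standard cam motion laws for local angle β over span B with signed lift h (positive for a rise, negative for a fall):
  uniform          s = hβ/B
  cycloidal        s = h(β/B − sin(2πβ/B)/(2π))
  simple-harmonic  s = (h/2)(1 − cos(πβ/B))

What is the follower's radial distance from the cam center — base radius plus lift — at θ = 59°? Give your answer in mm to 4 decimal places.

seg 1 [0°–43°] uniform, h=23: full span → s += 23 → s = 23.0000
seg 2 [43°–125.4°] uniform, h=13: θ=59° here. β=16, B=82.4. 13·16/82.4 = 2.5243 → s = 25.5243
radial distance = base radius + s = 43 + 25.5243 = 68.5243

68.5243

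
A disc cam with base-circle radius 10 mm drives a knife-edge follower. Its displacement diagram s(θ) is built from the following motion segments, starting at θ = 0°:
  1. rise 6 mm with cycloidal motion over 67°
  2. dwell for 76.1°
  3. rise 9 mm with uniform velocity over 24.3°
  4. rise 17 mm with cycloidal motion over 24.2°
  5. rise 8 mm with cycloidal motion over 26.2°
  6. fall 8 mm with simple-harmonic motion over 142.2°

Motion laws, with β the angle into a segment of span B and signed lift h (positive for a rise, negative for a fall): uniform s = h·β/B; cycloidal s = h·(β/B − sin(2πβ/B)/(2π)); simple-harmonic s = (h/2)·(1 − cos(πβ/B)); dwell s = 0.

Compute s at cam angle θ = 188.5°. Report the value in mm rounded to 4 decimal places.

seg 1 [0°–67°] cycloidal, h=6: full span → s += 6 → s = 6.0000
seg 2 [67°–143.1°] dwell: s stays 6.0000
seg 3 [143.1°–167.4°] uniform, h=9: full span → s += 9 → s = 15.0000
seg 4 [167.4°–191.6°] cycloidal, h=17: θ=188.5° here. β=21.1, B=24.2. 17·(0.8719 − sin(2π·0.8719)/(2π)) = 16.7724 → s = 31.7724

31.7724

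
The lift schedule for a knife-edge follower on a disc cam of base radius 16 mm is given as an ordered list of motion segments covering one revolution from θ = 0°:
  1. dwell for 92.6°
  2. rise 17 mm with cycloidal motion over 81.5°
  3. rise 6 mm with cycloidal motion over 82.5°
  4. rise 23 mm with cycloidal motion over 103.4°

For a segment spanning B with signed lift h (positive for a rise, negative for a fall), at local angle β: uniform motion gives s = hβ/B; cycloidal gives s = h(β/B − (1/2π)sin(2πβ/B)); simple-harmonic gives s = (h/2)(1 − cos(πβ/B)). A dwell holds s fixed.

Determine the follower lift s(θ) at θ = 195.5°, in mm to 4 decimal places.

seg 1 [0°–92.6°] dwell: s stays 0.0000
seg 2 [92.6°–174.1°] cycloidal, h=17: full span → s += 17 → s = 17.0000
seg 3 [174.1°–256.6°] cycloidal, h=6: θ=195.5° here. β=21.4, B=82.5. 6·(0.2594 − sin(2π·0.2594)/(2π)) = 0.6031 → s = 17.6031

17.6031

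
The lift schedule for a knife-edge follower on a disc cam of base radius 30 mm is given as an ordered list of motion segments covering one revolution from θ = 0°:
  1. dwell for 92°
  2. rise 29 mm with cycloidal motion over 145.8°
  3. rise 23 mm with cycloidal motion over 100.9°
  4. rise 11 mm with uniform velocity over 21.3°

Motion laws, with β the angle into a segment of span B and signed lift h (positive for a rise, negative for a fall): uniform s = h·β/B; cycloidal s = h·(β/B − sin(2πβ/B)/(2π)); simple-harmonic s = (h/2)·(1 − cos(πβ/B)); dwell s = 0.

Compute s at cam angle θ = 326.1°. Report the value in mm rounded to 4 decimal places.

seg 1 [0°–92°] dwell: s stays 0.0000
seg 2 [92°–237.8°] cycloidal, h=29: full span → s += 29 → s = 29.0000
seg 3 [237.8°–338.7°] cycloidal, h=23: θ=326.1° here. β=88.3, B=100.9. 23·(0.8751 − sin(2π·0.8751)/(2π)) = 22.7142 → s = 51.7142

51.7142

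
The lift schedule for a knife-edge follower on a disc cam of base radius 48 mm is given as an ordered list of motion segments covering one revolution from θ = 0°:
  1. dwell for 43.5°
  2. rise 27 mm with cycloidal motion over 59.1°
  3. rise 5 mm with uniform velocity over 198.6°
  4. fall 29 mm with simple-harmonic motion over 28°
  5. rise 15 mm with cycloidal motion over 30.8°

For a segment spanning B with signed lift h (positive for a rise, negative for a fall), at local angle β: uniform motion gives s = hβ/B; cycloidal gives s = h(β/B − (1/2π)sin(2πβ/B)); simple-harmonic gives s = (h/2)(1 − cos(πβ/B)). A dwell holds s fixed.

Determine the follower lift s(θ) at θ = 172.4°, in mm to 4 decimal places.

seg 1 [0°–43.5°] dwell: s stays 0.0000
seg 2 [43.5°–102.6°] cycloidal, h=27: full span → s += 27 → s = 27.0000
seg 3 [102.6°–301.2°] uniform, h=5: θ=172.4° here. β=69.8, B=198.6. 5·69.8/198.6 = 1.7573 → s = 28.7573

28.7573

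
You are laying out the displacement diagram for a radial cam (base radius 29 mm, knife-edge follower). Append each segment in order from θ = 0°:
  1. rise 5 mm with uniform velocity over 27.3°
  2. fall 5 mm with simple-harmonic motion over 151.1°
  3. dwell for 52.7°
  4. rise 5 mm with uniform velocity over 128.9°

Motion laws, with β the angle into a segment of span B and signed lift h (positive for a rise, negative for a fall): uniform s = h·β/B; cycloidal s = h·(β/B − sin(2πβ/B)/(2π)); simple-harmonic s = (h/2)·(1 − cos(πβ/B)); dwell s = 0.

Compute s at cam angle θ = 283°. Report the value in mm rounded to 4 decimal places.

seg 1 [0°–27.3°] uniform, h=5: full span → s += 5 → s = 5.0000
seg 2 [27.3°–178.4°] simple-harmonic, h=-5: full span → s += -5 → s = 0.0000
seg 3 [178.4°–231.1°] dwell: s stays 0.0000
seg 4 [231.1°–360°] uniform, h=5: θ=283° here. β=51.9, B=128.9. 5·51.9/128.9 = 2.0132 → s = 2.0132

2.0132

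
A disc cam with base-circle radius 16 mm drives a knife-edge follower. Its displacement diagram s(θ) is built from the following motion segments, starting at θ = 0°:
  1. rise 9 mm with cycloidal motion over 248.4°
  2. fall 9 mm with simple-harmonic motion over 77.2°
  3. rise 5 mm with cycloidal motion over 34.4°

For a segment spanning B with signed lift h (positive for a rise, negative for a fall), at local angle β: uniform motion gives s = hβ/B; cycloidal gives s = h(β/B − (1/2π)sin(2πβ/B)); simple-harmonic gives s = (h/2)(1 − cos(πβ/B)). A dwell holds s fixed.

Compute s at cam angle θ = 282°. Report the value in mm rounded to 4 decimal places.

seg 1 [0°–248.4°] cycloidal, h=9: full span → s += 9 → s = 9.0000
seg 2 [248.4°–325.6°] simple-harmonic, h=-9: θ=282° here. β=33.6, B=77.2. -9/2·(1 − cos(π·0.4352)) = -3.5907 → s = 5.4093

5.4093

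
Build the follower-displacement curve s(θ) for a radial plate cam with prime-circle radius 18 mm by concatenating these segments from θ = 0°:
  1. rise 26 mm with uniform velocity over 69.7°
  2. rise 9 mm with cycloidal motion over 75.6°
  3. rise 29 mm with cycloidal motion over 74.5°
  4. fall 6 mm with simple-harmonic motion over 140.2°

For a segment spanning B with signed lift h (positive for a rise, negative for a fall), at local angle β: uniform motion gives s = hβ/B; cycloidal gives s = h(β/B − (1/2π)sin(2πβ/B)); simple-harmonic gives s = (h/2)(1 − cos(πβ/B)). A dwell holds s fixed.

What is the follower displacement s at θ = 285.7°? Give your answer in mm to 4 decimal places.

seg 1 [0°–69.7°] uniform, h=26: full span → s += 26 → s = 26.0000
seg 2 [69.7°–145.3°] cycloidal, h=9: full span → s += 9 → s = 35.0000
seg 3 [145.3°–219.8°] cycloidal, h=29: full span → s += 29 → s = 64.0000
seg 4 [219.8°–360°] simple-harmonic, h=-6: θ=285.7° here. β=65.9, B=140.2. -6/2·(1 − cos(π·0.4700)) = -2.7181 → s = 61.2819

61.2819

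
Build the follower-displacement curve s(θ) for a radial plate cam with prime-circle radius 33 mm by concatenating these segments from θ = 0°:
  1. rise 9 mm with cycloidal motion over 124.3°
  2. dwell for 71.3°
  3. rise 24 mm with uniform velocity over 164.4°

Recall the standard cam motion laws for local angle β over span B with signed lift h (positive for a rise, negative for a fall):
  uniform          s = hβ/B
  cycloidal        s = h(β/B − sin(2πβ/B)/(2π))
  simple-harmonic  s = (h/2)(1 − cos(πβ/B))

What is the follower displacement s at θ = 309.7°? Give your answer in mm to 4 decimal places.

seg 1 [0°–124.3°] cycloidal, h=9: full span → s += 9 → s = 9.0000
seg 2 [124.3°–195.6°] dwell: s stays 9.0000
seg 3 [195.6°–360°] uniform, h=24: θ=309.7° here. β=114.1, B=164.4. 24·114.1/164.4 = 16.6569 → s = 25.6569

25.6569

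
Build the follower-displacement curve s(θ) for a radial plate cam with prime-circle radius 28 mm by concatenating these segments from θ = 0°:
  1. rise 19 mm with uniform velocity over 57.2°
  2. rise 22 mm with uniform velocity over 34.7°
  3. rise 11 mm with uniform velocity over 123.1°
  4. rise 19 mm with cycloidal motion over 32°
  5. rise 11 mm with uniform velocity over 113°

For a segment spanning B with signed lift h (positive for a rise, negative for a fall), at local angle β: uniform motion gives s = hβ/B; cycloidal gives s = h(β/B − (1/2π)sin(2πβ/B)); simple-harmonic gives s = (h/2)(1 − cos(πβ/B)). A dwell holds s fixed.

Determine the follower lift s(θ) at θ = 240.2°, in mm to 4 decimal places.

seg 1 [0°–57.2°] uniform, h=19: full span → s += 19 → s = 19.0000
seg 2 [57.2°–91.9°] uniform, h=22: full span → s += 22 → s = 41.0000
seg 3 [91.9°–215°] uniform, h=11: full span → s += 11 → s = 52.0000
seg 4 [215°–247°] cycloidal, h=19: θ=240.2° here. β=25.2, B=32. 19·(0.7875 − sin(2π·0.7875)/(2π)) = 17.9029 → s = 69.9029

69.9029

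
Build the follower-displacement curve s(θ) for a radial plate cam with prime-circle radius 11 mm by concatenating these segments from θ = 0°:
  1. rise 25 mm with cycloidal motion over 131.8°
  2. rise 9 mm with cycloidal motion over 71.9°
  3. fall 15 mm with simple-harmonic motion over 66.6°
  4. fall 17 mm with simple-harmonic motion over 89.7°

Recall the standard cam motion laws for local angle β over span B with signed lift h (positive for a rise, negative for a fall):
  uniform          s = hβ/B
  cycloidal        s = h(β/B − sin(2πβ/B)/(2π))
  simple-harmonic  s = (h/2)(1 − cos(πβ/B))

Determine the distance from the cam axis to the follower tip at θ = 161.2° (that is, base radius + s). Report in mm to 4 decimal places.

seg 1 [0°–131.8°] cycloidal, h=25: full span → s += 25 → s = 25.0000
seg 2 [131.8°–203.7°] cycloidal, h=9: θ=161.2° here. β=29.4, B=71.9. 9·(0.4089 − sin(2π·0.4089)/(2π)) = 2.9043 → s = 27.9043
radial distance = base radius + s = 11 + 27.9043 = 38.9043

38.9043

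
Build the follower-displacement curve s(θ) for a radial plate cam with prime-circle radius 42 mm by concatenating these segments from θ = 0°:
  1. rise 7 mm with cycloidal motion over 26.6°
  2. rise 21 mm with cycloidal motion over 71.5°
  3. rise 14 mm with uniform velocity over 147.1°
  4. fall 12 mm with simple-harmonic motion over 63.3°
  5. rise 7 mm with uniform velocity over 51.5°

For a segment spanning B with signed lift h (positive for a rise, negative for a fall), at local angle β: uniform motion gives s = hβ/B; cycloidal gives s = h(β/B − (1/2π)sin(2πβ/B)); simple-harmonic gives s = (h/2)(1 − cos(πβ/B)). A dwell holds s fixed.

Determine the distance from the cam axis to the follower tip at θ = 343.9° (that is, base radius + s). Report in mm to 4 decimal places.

seg 1 [0°–26.6°] cycloidal, h=7: full span → s += 7 → s = 7.0000
seg 2 [26.6°–98.1°] cycloidal, h=21: full span → s += 21 → s = 28.0000
seg 3 [98.1°–245.2°] uniform, h=14: full span → s += 14 → s = 42.0000
seg 4 [245.2°–308.5°] simple-harmonic, h=-12: full span → s += -12 → s = 30.0000
seg 5 [308.5°–360°] uniform, h=7: θ=343.9° here. β=35.4, B=51.5. 7·35.4/51.5 = 4.8117 → s = 34.8117
radial distance = base radius + s = 42 + 34.8117 = 76.8117

76.8117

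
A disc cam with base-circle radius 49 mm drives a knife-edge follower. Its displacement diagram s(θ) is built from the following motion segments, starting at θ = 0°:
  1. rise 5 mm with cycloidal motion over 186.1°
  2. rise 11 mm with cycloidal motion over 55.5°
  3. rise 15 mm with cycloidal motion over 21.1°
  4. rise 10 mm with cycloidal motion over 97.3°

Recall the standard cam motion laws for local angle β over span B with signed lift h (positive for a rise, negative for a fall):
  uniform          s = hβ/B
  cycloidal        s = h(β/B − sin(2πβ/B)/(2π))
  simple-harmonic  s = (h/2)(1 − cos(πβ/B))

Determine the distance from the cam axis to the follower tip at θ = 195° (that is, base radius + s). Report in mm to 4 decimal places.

seg 1 [0°–186.1°] cycloidal, h=5: full span → s += 5 → s = 5.0000
seg 2 [186.1°–241.6°] cycloidal, h=11: θ=195° here. β=8.9, B=55.5. 11·(0.1604 − sin(2π·0.1604)/(2π)) = 0.2837 → s = 5.2837
radial distance = base radius + s = 49 + 5.2837 = 54.2837

54.2837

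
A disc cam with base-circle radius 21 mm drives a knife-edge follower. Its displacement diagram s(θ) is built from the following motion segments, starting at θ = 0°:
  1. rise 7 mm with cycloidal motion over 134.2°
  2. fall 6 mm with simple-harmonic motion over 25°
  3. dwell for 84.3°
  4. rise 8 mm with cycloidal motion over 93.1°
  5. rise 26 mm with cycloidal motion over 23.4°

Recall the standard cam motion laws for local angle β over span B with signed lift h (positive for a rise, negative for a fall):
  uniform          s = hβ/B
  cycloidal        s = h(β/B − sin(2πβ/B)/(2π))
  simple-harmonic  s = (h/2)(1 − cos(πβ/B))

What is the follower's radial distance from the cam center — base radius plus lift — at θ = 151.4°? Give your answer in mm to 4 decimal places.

seg 1 [0°–134.2°] cycloidal, h=7: full span → s += 7 → s = 7.0000
seg 2 [134.2°–159.2°] simple-harmonic, h=-6: θ=151.4° here. β=17.2, B=25. -6/2·(1 − cos(π·0.6880)) = -4.6706 → s = 2.3294
radial distance = base radius + s = 21 + 2.3294 = 23.3294

23.3294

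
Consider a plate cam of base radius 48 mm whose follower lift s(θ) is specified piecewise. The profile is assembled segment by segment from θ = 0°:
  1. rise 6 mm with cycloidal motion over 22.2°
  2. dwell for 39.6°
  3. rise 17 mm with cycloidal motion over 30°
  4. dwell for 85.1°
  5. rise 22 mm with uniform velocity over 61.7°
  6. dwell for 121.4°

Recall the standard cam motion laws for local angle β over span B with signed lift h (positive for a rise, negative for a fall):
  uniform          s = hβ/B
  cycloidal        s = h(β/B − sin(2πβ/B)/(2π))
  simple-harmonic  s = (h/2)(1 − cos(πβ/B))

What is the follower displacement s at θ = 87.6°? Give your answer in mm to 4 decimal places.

seg 1 [0°–22.2°] cycloidal, h=6: full span → s += 6 → s = 6.0000
seg 2 [22.2°–61.8°] dwell: s stays 6.0000
seg 3 [61.8°–91.8°] cycloidal, h=17: θ=87.6° here. β=25.8, B=30. 17·(0.8600 − sin(2π·0.8600)/(2π)) = 16.7047 → s = 22.7047

22.7047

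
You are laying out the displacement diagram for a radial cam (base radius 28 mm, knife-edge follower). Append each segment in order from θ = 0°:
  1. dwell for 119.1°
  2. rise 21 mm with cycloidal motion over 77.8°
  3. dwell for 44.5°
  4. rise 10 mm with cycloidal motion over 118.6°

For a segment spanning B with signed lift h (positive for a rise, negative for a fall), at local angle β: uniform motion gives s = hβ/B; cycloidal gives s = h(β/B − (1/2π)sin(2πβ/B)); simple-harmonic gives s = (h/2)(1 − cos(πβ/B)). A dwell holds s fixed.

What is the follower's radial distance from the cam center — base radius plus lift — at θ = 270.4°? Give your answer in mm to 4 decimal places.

seg 1 [0°–119.1°] dwell: s stays 0.0000
seg 2 [119.1°–196.9°] cycloidal, h=21: full span → s += 21 → s = 21.0000
seg 3 [196.9°–241.4°] dwell: s stays 21.0000
seg 4 [241.4°–360°] cycloidal, h=10: θ=270.4° here. β=29, B=118.6. 10·(0.2445 − sin(2π·0.2445)/(2π)) = 0.8546 → s = 21.8546
radial distance = base radius + s = 28 + 21.8546 = 49.8546

49.8546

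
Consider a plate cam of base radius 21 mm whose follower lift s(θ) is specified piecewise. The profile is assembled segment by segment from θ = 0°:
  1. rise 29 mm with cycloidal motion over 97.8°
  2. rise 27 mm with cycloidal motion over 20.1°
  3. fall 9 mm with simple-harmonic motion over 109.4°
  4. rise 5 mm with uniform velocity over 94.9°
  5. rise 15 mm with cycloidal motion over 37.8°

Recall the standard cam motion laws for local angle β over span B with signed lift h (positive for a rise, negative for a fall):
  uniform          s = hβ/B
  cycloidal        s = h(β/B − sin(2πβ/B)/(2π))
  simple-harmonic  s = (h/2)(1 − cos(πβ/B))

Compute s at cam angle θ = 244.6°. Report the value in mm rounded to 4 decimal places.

seg 1 [0°–97.8°] cycloidal, h=29: full span → s += 29 → s = 29.0000
seg 2 [97.8°–117.9°] cycloidal, h=27: full span → s += 27 → s = 56.0000
seg 3 [117.9°–227.3°] simple-harmonic, h=-9: full span → s += -9 → s = 47.0000
seg 4 [227.3°–322.2°] uniform, h=5: θ=244.6° here. β=17.3, B=94.9. 5·17.3/94.9 = 0.9115 → s = 47.9115

47.9115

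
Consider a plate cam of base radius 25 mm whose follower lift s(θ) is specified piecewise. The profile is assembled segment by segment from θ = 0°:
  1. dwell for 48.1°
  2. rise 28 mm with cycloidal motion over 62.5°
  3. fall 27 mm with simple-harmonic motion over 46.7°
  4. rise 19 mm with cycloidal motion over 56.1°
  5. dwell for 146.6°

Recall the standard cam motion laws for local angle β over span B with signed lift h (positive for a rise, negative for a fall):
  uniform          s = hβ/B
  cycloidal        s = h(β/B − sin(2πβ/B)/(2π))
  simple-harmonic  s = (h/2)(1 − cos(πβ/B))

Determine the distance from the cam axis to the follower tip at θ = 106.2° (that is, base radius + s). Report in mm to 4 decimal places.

seg 1 [0°–48.1°] dwell: s stays 0.0000
seg 2 [48.1°–110.6°] cycloidal, h=28: θ=106.2° here. β=58.1, B=62.5. 28·(0.9296 − sin(2π·0.9296)/(2π)) = 27.9363 → s = 27.9363
radial distance = base radius + s = 25 + 27.9363 = 52.9363

52.9363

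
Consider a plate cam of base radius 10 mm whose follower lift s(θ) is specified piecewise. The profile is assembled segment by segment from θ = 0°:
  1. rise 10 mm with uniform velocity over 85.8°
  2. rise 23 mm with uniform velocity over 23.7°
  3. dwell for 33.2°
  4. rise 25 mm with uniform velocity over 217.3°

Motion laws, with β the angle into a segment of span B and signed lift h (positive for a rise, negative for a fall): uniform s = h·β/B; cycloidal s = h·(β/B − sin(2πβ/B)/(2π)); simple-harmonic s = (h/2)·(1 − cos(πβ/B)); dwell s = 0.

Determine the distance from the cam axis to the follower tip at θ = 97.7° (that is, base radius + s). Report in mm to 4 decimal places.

seg 1 [0°–85.8°] uniform, h=10: full span → s += 10 → s = 10.0000
seg 2 [85.8°–109.5°] uniform, h=23: θ=97.7° here. β=11.9, B=23.7. 23·11.9/23.7 = 11.5485 → s = 21.5485
radial distance = base radius + s = 10 + 21.5485 = 31.5485

31.5485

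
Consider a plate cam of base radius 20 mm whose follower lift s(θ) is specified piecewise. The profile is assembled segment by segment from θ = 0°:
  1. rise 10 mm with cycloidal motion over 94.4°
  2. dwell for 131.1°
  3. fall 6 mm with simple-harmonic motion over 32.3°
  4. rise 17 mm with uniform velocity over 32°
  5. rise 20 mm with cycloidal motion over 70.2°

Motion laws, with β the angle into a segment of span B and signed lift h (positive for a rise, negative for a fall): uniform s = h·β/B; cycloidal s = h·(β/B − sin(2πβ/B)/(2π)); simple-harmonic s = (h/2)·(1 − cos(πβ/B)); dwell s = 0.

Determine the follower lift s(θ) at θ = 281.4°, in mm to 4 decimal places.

seg 1 [0°–94.4°] cycloidal, h=10: full span → s += 10 → s = 10.0000
seg 2 [94.4°–225.5°] dwell: s stays 10.0000
seg 3 [225.5°–257.8°] simple-harmonic, h=-6: full span → s += -6 → s = 4.0000
seg 4 [257.8°–289.8°] uniform, h=17: θ=281.4° here. β=23.6, B=32. 17·23.6/32 = 12.5375 → s = 16.5375

16.5375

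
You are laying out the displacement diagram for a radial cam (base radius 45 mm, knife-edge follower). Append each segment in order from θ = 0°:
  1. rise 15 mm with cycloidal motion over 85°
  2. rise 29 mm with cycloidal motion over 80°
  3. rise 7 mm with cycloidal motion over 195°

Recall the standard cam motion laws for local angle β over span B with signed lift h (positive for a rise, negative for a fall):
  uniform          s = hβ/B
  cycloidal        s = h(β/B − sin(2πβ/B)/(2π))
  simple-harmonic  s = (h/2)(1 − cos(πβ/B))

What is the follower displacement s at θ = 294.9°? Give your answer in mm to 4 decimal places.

seg 1 [0°–85°] cycloidal, h=15: full span → s += 15 → s = 15.0000
seg 2 [85°–165°] cycloidal, h=29: full span → s += 29 → s = 44.0000
seg 3 [165°–360°] cycloidal, h=7: θ=294.9° here. β=129.9, B=195. 7·(0.6662 − sin(2π·0.6662)/(2π)) = 5.6261 → s = 49.6261

49.6261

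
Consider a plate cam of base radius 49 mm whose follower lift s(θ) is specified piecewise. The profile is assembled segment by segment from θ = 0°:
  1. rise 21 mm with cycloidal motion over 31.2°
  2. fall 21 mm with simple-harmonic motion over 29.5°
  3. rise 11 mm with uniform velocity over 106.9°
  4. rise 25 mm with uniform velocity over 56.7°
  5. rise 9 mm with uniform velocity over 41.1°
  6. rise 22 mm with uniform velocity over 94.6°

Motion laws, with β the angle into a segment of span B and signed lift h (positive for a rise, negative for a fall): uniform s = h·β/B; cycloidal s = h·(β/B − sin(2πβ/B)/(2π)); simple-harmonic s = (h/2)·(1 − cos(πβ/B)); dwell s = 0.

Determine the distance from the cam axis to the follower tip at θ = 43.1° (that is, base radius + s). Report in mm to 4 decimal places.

seg 1 [0°–31.2°] cycloidal, h=21: full span → s += 21 → s = 21.0000
seg 2 [31.2°–60.7°] simple-harmonic, h=-21: θ=43.1° here. β=11.9, B=29.5. -21/2·(1 − cos(π·0.4034)) = -7.3619 → s = 13.6381
radial distance = base radius + s = 49 + 13.6381 = 62.6381

62.6381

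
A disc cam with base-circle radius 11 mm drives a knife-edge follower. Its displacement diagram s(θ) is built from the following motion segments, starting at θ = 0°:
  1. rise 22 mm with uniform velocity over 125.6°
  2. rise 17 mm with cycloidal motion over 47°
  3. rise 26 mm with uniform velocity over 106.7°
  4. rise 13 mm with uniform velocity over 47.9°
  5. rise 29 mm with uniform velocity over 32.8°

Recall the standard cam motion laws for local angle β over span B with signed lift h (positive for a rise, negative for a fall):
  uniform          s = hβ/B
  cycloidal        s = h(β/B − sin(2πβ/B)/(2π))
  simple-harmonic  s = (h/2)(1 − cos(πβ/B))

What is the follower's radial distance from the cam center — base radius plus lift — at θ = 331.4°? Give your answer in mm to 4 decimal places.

seg 1 [0°–125.6°] uniform, h=22: full span → s += 22 → s = 22.0000
seg 2 [125.6°–172.6°] cycloidal, h=17: full span → s += 17 → s = 39.0000
seg 3 [172.6°–279.3°] uniform, h=26: full span → s += 26 → s = 65.0000
seg 4 [279.3°–327.2°] uniform, h=13: full span → s += 13 → s = 78.0000
seg 5 [327.2°–360°] uniform, h=29: θ=331.4° here. β=4.2, B=32.8. 29·4.2/32.8 = 3.7134 → s = 81.7134
radial distance = base radius + s = 11 + 81.7134 = 92.7134

92.7134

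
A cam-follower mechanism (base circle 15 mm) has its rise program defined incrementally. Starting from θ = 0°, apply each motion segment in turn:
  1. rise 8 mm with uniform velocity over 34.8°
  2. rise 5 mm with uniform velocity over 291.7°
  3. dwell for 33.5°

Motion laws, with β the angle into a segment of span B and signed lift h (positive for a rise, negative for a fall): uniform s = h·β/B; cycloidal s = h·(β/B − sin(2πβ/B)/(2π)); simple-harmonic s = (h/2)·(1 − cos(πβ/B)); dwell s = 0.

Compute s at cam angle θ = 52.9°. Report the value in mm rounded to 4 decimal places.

seg 1 [0°–34.8°] uniform, h=8: full span → s += 8 → s = 8.0000
seg 2 [34.8°–326.5°] uniform, h=5: θ=52.9° here. β=18.1, B=291.7. 5·18.1/291.7 = 0.3103 → s = 8.3103

8.3103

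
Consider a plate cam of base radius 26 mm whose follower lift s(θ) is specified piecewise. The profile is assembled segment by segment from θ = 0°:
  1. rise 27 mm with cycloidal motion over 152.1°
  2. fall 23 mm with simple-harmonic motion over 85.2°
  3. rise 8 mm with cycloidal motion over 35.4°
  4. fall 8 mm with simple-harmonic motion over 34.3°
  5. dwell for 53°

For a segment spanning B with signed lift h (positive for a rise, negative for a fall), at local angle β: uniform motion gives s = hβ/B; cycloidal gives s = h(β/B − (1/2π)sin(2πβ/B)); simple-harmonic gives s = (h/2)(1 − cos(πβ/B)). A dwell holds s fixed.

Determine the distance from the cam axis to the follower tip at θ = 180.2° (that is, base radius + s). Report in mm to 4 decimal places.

seg 1 [0°–152.1°] cycloidal, h=27: full span → s += 27 → s = 27.0000
seg 2 [152.1°–237.3°] simple-harmonic, h=-23: θ=180.2° here. β=28.1, B=85.2. -23/2·(1 − cos(π·0.3298)) = -5.6402 → s = 21.3598
radial distance = base radius + s = 26 + 21.3598 = 47.3598

47.3598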